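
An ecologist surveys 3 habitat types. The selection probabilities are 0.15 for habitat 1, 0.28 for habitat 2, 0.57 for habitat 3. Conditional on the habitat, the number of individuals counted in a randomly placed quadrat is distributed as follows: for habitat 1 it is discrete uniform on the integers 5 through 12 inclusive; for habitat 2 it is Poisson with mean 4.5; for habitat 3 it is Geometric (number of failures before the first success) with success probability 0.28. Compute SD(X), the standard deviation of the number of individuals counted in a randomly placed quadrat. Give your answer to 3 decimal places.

Per component, 1: μ=8.5, E[X²]=77.5; 2: μ=4.5, E[X²]=24.75; 3: μ=2.57143, E[X²]=15.7959.
E[X] = 0.15·8.5 + 0.28·4.5 + 0.57·2.57143 = 4.00071.
E[X²] = 0.15·77.5 + 0.28·24.75 + 0.57·15.7959 = 27.5587.
Var(X) = E[X²] − (E[X])² = 27.5587 − 16.0057 = 11.553.
SD(X) = √11.553 = 3.39896.

3.399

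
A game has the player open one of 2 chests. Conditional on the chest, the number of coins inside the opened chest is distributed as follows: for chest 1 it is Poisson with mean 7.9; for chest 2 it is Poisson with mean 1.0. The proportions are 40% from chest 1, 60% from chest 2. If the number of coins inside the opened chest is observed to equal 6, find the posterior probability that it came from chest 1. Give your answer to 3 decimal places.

0.994

Likelihoods P(X=6 | ·): 1: 0.125171; 2: 0.000510944.
Posterior ∝ prior × likelihood. Numerator for 1: 0.4·0.125171 = 0.0500684.
Normalizing constant: 0.4·0.125171 + 0.6·0.000510944 = 0.050375.
P(1 | observation) = 0.0500684 / 0.050375 = 0.993914.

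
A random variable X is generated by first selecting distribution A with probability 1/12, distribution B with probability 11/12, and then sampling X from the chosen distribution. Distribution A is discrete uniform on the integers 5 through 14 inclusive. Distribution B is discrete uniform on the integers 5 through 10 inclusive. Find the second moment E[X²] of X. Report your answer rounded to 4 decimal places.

For each component E[X²] = Var + (mean)², giving A: 98.5; B: 59.1667.
Overall E[X²] = 0.0833333·98.5 + 0.916667·59.1667 = 62.4444.

62.4444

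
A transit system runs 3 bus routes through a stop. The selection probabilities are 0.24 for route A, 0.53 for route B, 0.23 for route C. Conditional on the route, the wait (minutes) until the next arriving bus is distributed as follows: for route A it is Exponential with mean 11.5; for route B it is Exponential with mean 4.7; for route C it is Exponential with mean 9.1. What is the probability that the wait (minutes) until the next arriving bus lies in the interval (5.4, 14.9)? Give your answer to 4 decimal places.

0.3124

Conditional on each route, P(5.4 < X < 14.9): A: 0.351555; B: 0.274979; C: 0.35795.
By total probability, P(5.4 < X < 14.9) = 0.24·0.351555 + 0.53·0.274979 + 0.23·0.35795 = 0.312441.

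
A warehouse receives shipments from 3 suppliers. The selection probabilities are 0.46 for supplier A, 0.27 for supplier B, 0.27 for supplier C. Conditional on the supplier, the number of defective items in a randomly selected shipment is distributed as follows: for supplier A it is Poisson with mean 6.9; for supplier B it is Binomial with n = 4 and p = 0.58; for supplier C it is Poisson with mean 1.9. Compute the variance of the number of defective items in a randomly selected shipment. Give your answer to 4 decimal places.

Per component, A: μ=6.9, E[X²]=54.51; B: μ=2.32, E[X²]=6.3568; C: μ=1.9, E[X²]=5.51.
E[X] = 0.46·6.9 + 0.27·2.32 + 0.27·1.9 = 4.3134.
E[X²] = 0.46·54.51 + 0.27·6.3568 + 0.27·5.51 = 28.2786.
Var(X) = E[X²] − (E[X])² = 28.2786 − 18.6054 = 9.67322.

9.6732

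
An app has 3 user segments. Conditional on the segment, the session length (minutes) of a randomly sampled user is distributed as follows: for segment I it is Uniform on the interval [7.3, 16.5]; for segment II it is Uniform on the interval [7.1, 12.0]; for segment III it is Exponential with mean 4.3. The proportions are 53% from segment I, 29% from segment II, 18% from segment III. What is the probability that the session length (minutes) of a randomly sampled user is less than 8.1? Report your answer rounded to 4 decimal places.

Conditional on each segment, P(X < 8.1): I: 0.0869565; II: 0.204082; III: 0.847977.
By total probability, P(X < 8.1) = 0.53·0.0869565 + 0.29·0.204082 + 0.18·0.847977 = 0.257906.

0.2579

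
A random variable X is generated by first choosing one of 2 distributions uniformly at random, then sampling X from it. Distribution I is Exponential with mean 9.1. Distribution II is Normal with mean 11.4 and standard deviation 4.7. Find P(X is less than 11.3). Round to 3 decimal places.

Conditional on each component, P(X < 11.3): I: 0.711124; II: 0.491513.
By total probability, P(X < 11.3) = 0.5·0.711124 + 0.5·0.491513 = 0.601318.

0.601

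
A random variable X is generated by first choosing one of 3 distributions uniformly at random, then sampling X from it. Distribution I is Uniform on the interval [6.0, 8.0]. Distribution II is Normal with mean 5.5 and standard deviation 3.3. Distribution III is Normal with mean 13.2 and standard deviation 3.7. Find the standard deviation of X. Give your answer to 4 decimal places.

4.4061

Per component, I: μ=7, E[X²]=49.3333; II: μ=5.5, E[X²]=41.14; III: μ=13.2, E[X²]=187.93.
E[X] = 0.333333·7 + 0.333333·5.5 + 0.333333·13.2 = 8.56667.
E[X²] = 0.333333·49.3333 + 0.333333·41.14 + 0.333333·187.93 = 92.8011.
Var(X) = E[X²] − (E[X])² = 92.8011 − 73.3878 = 19.4133.
SD(X) = √19.4133 = 4.40606.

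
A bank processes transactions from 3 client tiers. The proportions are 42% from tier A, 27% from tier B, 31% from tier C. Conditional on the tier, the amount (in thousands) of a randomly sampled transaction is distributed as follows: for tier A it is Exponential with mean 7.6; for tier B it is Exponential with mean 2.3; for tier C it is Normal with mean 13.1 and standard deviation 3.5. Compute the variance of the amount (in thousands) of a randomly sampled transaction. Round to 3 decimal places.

46.372

Per component, A: μ=7.6, E[X²]=115.52; B: μ=2.3, E[X²]=10.58; C: μ=13.1, E[X²]=183.86.
E[X] = 0.42·7.6 + 0.27·2.3 + 0.31·13.1 = 7.874.
E[X²] = 0.42·115.52 + 0.27·10.58 + 0.31·183.86 = 108.372.
Var(X) = E[X²] − (E[X])² = 108.372 − 61.9999 = 46.3717.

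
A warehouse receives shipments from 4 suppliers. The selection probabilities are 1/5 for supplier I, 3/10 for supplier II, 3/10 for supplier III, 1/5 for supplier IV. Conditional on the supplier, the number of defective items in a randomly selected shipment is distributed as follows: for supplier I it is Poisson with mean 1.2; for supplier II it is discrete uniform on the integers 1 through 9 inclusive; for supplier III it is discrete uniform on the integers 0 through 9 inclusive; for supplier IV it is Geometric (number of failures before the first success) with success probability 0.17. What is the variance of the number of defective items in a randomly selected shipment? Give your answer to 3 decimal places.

Per component, I: μ=1.2, E[X²]=2.64; II: μ=5, E[X²]=31.6667; III: μ=4.5, E[X²]=28.5; IV: μ=4.88235, E[X²]=52.5571.
E[X] = 0.2·1.2 + 0.3·5 + 0.3·4.5 + 0.2·4.88235 = 4.06647.
E[X²] = 0.2·2.64 + 0.3·31.6667 + 0.3·28.5 + 0.2·52.5571 = 29.0894.
Var(X) = E[X²] − (E[X])² = 29.0894 − 16.5362 = 12.5532.

12.553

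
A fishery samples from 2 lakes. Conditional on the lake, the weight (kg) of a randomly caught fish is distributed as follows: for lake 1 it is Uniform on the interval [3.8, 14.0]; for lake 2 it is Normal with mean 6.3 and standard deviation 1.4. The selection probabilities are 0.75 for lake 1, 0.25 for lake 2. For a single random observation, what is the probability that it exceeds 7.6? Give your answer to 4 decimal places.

Conditional on each lake, P(X > 7.6): 1: 0.627451; 2: 0.176556.
By total probability, P(X > 7.6) = 0.75·0.627451 + 0.25·0.176556 = 0.514727.

0.5147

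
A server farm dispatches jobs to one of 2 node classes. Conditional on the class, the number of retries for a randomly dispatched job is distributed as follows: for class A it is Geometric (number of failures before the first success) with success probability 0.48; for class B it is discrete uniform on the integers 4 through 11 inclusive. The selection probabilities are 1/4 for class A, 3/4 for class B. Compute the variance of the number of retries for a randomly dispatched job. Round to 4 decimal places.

Per component, A: μ=1.08333, E[X²]=3.43056; B: μ=7.5, E[X²]=61.5.
E[X] = 0.25·1.08333 + 0.75·7.5 = 5.89583.
E[X²] = 0.25·3.43056 + 0.75·61.5 = 46.9826.
Var(X) = E[X²] − (E[X])² = 46.9826 − 34.7609 = 12.2218.

12.2218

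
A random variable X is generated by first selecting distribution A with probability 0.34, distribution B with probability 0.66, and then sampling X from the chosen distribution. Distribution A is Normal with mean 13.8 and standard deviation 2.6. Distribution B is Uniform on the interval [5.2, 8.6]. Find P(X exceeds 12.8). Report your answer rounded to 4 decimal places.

Conditional on each component, P(X > 12.8): A: 0.649739; B: 0.
By total probability, P(X > 12.8) = 0.34·0.649739 + 0.66·0 = 0.220911.

0.2209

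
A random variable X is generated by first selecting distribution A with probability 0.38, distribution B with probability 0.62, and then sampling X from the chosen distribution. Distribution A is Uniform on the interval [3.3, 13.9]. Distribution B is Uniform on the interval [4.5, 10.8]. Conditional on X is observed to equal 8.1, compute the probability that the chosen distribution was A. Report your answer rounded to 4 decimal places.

Likelihoods f(8.1 | ·): A: 0.0943396; B: 0.15873.
Posterior ∝ prior × likelihood. Numerator for A: 0.38·0.0943396 = 0.0358491.
Normalizing constant: 0.38·0.0943396 + 0.62·0.15873 = 0.134262.
P(A | observation) = 0.0358491 / 0.134262 = 0.267009.

0.2670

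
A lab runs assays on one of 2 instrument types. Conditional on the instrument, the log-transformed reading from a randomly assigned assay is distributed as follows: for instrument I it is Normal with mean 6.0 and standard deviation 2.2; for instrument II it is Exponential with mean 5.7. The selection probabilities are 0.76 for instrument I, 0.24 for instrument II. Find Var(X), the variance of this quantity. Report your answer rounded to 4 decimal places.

Per component, I: μ=6, E[X²]=40.84; II: μ=5.7, E[X²]=64.98.
E[X] = 0.76·6 + 0.24·5.7 = 5.928.
E[X²] = 0.76·40.84 + 0.24·64.98 = 46.6336.
Var(X) = E[X²] − (E[X])² = 46.6336 − 35.1412 = 11.4924.

11.4924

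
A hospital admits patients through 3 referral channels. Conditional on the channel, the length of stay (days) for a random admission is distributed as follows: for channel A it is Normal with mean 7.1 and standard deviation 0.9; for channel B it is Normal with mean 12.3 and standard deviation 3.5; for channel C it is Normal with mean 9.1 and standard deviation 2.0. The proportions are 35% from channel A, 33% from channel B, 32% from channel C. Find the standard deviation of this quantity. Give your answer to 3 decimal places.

Per component, A: μ=7.1, E[X²]=51.22; B: μ=12.3, E[X²]=163.54; C: μ=9.1, E[X²]=86.81.
E[X] = 0.35·7.1 + 0.33·12.3 + 0.32·9.1 = 9.456.
E[X²] = 0.35·51.22 + 0.33·163.54 + 0.32·86.81 = 99.6744.
Var(X) = E[X²] − (E[X])² = 99.6744 − 89.4159 = 10.2585.
SD(X) = √10.2585 = 3.20288.

3.203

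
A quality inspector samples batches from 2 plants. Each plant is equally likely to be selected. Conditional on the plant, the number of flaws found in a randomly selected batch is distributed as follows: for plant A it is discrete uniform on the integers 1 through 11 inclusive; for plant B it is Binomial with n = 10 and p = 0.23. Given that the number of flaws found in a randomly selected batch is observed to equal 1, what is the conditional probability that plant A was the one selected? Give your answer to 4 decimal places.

Likelihoods P(X=1 | ·): A: 0.0909091; B: 0.218849.
Posterior ∝ prior × likelihood. Numerator for A: 0.5·0.0909091 = 0.0454545.
Normalizing constant: 0.5·0.0909091 + 0.5·0.218849 = 0.154879.
P(A | observation) = 0.0454545 / 0.154879 = 0.293484.

0.2935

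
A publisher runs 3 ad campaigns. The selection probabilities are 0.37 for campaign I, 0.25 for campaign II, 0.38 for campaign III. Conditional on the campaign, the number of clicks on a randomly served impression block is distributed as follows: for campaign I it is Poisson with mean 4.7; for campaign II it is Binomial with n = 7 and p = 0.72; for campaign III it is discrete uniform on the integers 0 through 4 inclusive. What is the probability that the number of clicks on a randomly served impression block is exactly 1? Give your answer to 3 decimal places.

Conditional on each campaign, P(X = 1): I: 0.0427478; II: 0.00242873; III: 0.2.
By total probability, P(X = 1) = 0.37·0.0427478 + 0.25·0.00242873 + 0.38·0.2 = 0.0924239.

0.092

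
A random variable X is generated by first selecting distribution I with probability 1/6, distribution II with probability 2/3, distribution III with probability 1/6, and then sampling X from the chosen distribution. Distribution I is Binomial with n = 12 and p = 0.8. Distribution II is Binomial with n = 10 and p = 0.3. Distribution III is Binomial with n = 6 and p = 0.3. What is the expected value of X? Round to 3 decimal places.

3.900

Component means — I: 9.6; II: 3; III: 1.8.
E[X] = 0.166667·9.6 + 0.666667·3 + 0.166667·1.8 = 3.9.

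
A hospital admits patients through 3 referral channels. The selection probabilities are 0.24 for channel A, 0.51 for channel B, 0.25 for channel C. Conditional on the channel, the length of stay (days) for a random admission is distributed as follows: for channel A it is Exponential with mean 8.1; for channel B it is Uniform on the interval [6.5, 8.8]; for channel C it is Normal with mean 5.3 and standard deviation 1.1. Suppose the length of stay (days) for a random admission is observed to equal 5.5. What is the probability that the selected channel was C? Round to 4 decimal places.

0.8558

Likelihoods f(5.5 | ·): A: 0.0626071; B: 0; C: 0.356729.
Posterior ∝ prior × likelihood. Numerator for C: 0.25·0.356729 = 0.0891824.
Normalizing constant: 0.24·0.0626071 + 0.51·0 + 0.25·0.356729 = 0.104208.
P(C | observation) = 0.0891824 / 0.104208 = 0.855811.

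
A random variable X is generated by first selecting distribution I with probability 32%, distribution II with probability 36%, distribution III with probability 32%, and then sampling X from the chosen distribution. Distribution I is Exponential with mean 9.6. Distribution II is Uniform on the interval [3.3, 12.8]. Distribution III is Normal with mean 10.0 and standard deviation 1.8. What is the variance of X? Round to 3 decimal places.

Per component, I: μ=9.6, E[X²]=184.32; II: μ=8.05, E[X²]=72.3233; III: μ=10, E[X²]=103.24.
E[X] = 0.32·9.6 + 0.36·8.05 + 0.32·10 = 9.17.
E[X²] = 0.32·184.32 + 0.36·72.3233 + 0.32·103.24 = 118.056.
Var(X) = E[X²] − (E[X])² = 118.056 − 84.0889 = 33.9667.

33.967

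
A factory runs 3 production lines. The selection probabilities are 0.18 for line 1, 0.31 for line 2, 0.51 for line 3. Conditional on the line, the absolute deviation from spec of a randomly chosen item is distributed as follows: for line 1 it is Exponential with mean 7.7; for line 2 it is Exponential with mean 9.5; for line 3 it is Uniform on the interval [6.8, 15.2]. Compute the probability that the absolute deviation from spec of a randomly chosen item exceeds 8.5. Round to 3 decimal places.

0.593

Conditional on each line, P(X > 8.5): 1: 0.331577; 2: 0.408715; 3: 0.797619.
By total probability, P(X > 8.5) = 0.18·0.331577 + 0.31·0.408715 + 0.51·0.797619 = 0.593171.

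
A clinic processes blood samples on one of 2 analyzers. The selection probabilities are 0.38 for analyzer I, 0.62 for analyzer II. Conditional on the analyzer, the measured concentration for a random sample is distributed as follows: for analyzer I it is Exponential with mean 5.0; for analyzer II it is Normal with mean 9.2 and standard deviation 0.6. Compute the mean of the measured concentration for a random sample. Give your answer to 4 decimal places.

7.6040

Component means — I: 5; II: 9.2.
E[X] = 0.38·5 + 0.62·9.2 = 7.604.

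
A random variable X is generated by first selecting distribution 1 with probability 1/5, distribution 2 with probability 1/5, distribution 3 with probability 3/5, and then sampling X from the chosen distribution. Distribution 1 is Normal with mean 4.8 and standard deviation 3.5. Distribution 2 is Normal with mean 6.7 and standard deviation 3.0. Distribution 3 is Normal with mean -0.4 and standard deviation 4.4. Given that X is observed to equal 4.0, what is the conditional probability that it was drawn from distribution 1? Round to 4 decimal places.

Likelihoods f(4.0 | ·): 1: 0.111045; 2: 0.0886951; 3: 0.0549933.
Posterior ∝ prior × likelihood. Numerator for 1: 0.2·0.111045 = 0.0222089.
Normalizing constant: 0.2·0.111045 + 0.2·0.0886951 + 0.6·0.0549933 = 0.0729439.
P(1 | observation) = 0.0222089 / 0.0729439 = 0.304465.

0.3045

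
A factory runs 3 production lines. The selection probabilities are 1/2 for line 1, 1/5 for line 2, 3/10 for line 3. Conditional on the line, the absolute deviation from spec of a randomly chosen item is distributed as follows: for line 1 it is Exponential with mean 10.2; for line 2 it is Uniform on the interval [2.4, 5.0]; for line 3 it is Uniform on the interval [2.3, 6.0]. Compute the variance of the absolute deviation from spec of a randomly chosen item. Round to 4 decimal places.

Per component, 1: μ=10.2, E[X²]=208.08; 2: μ=3.7, E[X²]=14.2533; 3: μ=4.15, E[X²]=18.3633.
E[X] = 0.5·10.2 + 0.2·3.7 + 0.3·4.15 = 7.085.
E[X²] = 0.5·208.08 + 0.2·14.2533 + 0.3·18.3633 = 112.4.
Var(X) = E[X²] − (E[X])² = 112.4 − 50.1972 = 62.2024.

62.2024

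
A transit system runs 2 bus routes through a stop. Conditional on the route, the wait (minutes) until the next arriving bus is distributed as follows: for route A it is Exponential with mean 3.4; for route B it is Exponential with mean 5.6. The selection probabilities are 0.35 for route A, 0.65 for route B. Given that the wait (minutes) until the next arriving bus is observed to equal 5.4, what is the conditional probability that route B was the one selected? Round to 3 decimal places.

Likelihoods f(5.4 | ·): A: 0.0600841; B: 0.0680813.
Posterior ∝ prior × likelihood. Numerator for B: 0.65·0.0680813 = 0.0442529.
Normalizing constant: 0.35·0.0600841 + 0.65·0.0680813 = 0.0652823.
P(B | observation) = 0.0442529 / 0.0652823 = 0.677869.

0.678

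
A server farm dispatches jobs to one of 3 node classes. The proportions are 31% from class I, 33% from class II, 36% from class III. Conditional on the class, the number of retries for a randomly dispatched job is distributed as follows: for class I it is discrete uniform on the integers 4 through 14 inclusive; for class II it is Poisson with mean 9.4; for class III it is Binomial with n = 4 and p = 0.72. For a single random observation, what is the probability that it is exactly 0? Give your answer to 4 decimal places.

0.0022

Conditional on each class, P(X = 0): I: 0; II: 8.27241e-05; III: 0.00614656.
By total probability, P(X = 0) = 0.31·0 + 0.33·8.27241e-05 + 0.36·0.00614656 = 0.00224006.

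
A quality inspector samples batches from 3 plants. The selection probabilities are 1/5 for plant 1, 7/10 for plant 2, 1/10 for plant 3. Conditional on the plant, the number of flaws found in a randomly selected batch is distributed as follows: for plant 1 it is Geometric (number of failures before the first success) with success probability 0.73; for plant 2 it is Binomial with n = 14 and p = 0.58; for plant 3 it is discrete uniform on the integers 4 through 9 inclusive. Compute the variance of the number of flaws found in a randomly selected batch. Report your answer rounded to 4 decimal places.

12.1246

Per component, 1: μ=0.369863, E[X²]=0.64346; 2: μ=8.12, E[X²]=69.3448; 3: μ=6.5, E[X²]=45.1667.
E[X] = 0.2·0.369863 + 0.7·8.12 + 0.1·6.5 = 6.40797.
E[X²] = 0.2·0.64346 + 0.7·69.3448 + 0.1·45.1667 = 53.1867.
Var(X) = E[X²] − (E[X])² = 53.1867 − 41.0621 = 12.1246.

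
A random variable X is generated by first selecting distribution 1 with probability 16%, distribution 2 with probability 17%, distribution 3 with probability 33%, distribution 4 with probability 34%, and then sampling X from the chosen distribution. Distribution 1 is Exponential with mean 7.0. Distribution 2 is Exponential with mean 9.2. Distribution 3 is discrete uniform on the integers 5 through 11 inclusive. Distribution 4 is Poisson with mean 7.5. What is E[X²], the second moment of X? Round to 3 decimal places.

For each component E[X²] = Var + (mean)², giving 1: 98; 2: 169.28; 3: 68; 4: 63.75.
Overall E[X²] = 0.16·98 + 0.17·169.28 + 0.33·68 + 0.34·63.75 = 88.5726.

88.573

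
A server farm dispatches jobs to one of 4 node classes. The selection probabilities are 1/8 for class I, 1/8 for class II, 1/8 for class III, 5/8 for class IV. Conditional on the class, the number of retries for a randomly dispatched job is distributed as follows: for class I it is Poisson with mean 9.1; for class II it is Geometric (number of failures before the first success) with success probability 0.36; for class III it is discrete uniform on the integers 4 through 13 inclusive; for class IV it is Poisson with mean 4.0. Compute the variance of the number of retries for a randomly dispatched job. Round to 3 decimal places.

10.835

Per component, I: μ=9.1, E[X²]=91.91; II: μ=1.77778, E[X²]=8.09877; III: μ=8.5, E[X²]=80.5; IV: μ=4, E[X²]=20.
E[X] = 0.125·9.1 + 0.125·1.77778 + 0.125·8.5 + 0.625·4 = 4.92222.
E[X²] = 0.125·91.91 + 0.125·8.09877 + 0.125·80.5 + 0.625·20 = 35.0636.
Var(X) = E[X²] − (E[X])² = 35.0636 − 24.2283 = 10.8353.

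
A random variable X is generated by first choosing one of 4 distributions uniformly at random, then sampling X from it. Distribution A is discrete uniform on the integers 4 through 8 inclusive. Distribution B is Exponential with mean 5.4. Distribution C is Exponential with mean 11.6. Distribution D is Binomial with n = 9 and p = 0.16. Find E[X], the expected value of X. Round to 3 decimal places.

Component means — A: 6; B: 5.4; C: 11.6; D: 1.44.
E[X] = 0.25·6 + 0.25·5.4 + 0.25·11.6 + 0.25·1.44 = 6.11.

6.110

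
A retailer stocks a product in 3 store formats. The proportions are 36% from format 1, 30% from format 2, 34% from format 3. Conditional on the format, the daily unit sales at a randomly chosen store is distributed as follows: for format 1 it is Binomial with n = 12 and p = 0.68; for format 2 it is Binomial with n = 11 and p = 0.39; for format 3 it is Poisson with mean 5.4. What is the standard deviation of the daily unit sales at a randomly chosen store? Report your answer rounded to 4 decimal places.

2.4973

Per component, 1: μ=8.16, E[X²]=69.1968; 2: μ=4.29, E[X²]=21.021; 3: μ=5.4, E[X²]=34.56.
E[X] = 0.36·8.16 + 0.3·4.29 + 0.34·5.4 = 6.0606.
E[X²] = 0.36·69.1968 + 0.3·21.021 + 0.34·34.56 = 42.9675.
Var(X) = E[X²] − (E[X])² = 42.9675 − 36.7309 = 6.23668.
SD(X) = √6.23668 = 2.49733.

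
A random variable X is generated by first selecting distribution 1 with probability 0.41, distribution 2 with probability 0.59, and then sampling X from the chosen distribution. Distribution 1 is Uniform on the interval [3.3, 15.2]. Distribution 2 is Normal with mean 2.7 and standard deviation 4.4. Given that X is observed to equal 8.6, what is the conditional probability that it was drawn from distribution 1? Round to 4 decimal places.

0.6128

Likelihoods f(8.6 | ·): 1: 0.0840336; 2: 0.0368993.
Posterior ∝ prior × likelihood. Numerator for 1: 0.41·0.0840336 = 0.0344538.
Normalizing constant: 0.41·0.0840336 + 0.59·0.0368993 = 0.0562244.
P(1 | observation) = 0.0344538 / 0.0562244 = 0.612791.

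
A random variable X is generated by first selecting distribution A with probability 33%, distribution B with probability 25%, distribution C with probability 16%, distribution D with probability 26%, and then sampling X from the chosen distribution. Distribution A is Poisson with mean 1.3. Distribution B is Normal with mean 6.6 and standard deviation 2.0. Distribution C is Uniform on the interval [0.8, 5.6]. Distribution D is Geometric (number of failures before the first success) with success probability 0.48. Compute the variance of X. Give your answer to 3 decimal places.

Per component, A: μ=1.3, E[X²]=2.99; B: μ=6.6, E[X²]=47.56; C: μ=3.2, E[X²]=12.16; D: μ=1.08333, E[X²]=3.43056.
E[X] = 0.33·1.3 + 0.25·6.6 + 0.16·3.2 + 0.26·1.08333 = 2.87267.
E[X²] = 0.33·2.99 + 0.25·47.56 + 0.16·12.16 + 0.26·3.43056 = 15.7142.
Var(X) = E[X²] − (E[X])² = 15.7142 − 8.25221 = 7.46203.

7.462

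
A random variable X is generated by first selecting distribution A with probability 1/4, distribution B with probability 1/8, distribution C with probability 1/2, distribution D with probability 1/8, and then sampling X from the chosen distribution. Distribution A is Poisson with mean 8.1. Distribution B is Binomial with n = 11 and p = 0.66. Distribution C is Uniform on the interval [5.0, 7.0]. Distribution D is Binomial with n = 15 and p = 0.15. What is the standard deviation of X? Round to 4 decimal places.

2.3984

Per component, A: μ=8.1, E[X²]=73.71; B: μ=7.26, E[X²]=55.176; C: μ=6, E[X²]=36.3333; D: μ=2.25, E[X²]=6.975.
E[X] = 0.25·8.1 + 0.125·7.26 + 0.5·6 + 0.125·2.25 = 6.21375.
E[X²] = 0.25·73.71 + 0.125·55.176 + 0.5·36.3333 + 0.125·6.975 = 44.363.
Var(X) = E[X²] − (E[X])² = 44.363 − 38.6107 = 5.75235.
SD(X) = √5.75235 = 2.39841.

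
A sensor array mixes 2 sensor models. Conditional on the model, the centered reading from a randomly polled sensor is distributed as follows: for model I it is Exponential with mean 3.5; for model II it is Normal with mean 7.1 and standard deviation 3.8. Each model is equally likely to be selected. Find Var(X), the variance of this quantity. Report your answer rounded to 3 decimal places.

Per component, I: μ=3.5, E[X²]=24.5; II: μ=7.1, E[X²]=64.85.
E[X] = 0.5·3.5 + 0.5·7.1 = 5.3.
E[X²] = 0.5·24.5 + 0.5·64.85 = 44.675.
Var(X) = E[X²] − (E[X])² = 44.675 − 28.09 = 16.585.

16.585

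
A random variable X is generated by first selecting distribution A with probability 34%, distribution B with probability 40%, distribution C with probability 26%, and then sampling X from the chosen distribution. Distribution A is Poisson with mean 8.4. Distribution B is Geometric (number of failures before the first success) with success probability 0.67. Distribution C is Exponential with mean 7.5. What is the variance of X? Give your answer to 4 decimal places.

31.4573

Per component, A: μ=8.4, E[X²]=78.96; B: μ=0.492537, E[X²]=0.977723; C: μ=7.5, E[X²]=112.5.
E[X] = 0.34·8.4 + 0.4·0.492537 + 0.26·7.5 = 5.00301.
E[X²] = 0.34·78.96 + 0.4·0.977723 + 0.26·112.5 = 56.4875.
Var(X) = E[X²] − (E[X])² = 56.4875 − 25.0302 = 31.4573.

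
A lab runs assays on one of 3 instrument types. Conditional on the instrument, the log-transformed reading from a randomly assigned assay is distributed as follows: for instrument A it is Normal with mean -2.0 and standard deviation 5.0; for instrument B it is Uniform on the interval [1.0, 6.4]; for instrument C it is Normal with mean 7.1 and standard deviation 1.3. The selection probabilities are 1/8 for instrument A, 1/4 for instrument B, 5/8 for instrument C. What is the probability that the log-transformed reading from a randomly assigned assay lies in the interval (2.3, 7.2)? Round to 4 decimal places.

Conditional on each instrument, P(2.3 < X < 7.2): A: 0.16201; B: 0.759259; C: 0.530547.
By total probability, P(2.3 < X < 7.2) = 0.125·0.16201 + 0.25·0.759259 + 0.625·0.530547 = 0.541658.

0.5417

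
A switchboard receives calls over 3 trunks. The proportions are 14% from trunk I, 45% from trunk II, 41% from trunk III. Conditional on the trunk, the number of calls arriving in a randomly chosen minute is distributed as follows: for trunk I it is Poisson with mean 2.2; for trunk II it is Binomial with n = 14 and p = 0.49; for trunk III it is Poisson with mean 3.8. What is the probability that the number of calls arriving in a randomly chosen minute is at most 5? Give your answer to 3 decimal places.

Conditional on each trunk, P(X ≤ 5): I: 0.97509; II: 0.234623; III: 0.815556.
By total probability, P(X ≤ 5) = 0.14·0.97509 + 0.45·0.234623 + 0.41·0.815556 = 0.576471.

0.576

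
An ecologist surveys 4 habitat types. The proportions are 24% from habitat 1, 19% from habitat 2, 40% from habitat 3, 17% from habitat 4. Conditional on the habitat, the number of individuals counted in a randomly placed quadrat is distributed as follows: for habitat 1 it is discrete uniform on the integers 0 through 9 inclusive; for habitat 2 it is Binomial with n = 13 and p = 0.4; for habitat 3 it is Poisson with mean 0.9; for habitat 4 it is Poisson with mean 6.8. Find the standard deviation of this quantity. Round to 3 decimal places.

3.070

Per component, 1: μ=4.5, E[X²]=28.5; 2: μ=5.2, E[X²]=30.16; 3: μ=0.9, E[X²]=1.71; 4: μ=6.8, E[X²]=53.04.
E[X] = 0.24·4.5 + 0.19·5.2 + 0.4·0.9 + 0.17·6.8 = 3.584.
E[X²] = 0.24·28.5 + 0.19·30.16 + 0.4·1.71 + 0.17·53.04 = 22.2712.
Var(X) = E[X²] − (E[X])² = 22.2712 − 12.8451 = 9.42614.
SD(X) = √9.42614 = 3.0702.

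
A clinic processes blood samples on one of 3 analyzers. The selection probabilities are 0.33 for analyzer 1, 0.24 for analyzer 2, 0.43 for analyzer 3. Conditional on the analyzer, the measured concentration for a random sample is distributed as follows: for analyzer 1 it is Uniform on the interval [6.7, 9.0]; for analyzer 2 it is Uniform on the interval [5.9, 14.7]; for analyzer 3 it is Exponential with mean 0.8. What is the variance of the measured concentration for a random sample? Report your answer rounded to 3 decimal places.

Per component, 1: μ=7.85, E[X²]=62.0633; 2: μ=10.3, E[X²]=112.543; 3: μ=0.8, E[X²]=1.28.
E[X] = 0.33·7.85 + 0.24·10.3 + 0.43·0.8 = 5.4065.
E[X²] = 0.33·62.0633 + 0.24·112.543 + 0.43·1.28 = 48.0417.
Var(X) = E[X²] − (E[X])² = 48.0417 − 29.2302 = 18.8115.

18.811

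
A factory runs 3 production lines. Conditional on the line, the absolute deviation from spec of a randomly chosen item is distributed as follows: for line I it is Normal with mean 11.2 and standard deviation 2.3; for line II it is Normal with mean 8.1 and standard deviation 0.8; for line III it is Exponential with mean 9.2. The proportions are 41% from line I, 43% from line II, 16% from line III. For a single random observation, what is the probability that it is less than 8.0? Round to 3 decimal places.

0.320

Conditional on each line, P(X < 8.0): I: 0.0820666; II: 0.450262; III: 0.580866.
By total probability, P(X < 8.0) = 0.41·0.0820666 + 0.43·0.450262 + 0.16·0.580866 = 0.320198.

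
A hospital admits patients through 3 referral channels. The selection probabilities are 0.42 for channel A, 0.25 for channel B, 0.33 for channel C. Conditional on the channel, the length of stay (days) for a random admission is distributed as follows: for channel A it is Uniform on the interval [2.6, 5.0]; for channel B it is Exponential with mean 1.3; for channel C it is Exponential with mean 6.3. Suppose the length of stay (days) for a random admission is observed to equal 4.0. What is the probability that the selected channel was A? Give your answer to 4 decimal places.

0.8269

Likelihoods f(4.0 | ·): A: 0.416667; B: 0.0354622; C: 0.0841234.
Posterior ∝ prior × likelihood. Numerator for A: 0.42·0.416667 = 0.175.
Normalizing constant: 0.42·0.416667 + 0.25·0.0354622 + 0.33·0.0841234 = 0.211626.
P(A | observation) = 0.175 / 0.211626 = 0.826929.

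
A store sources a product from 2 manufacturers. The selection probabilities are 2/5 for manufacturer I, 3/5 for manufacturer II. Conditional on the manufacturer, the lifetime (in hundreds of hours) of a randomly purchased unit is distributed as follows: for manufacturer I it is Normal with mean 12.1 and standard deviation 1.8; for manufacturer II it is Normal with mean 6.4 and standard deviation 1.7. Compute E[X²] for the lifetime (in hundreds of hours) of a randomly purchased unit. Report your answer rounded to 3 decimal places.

86.170

For each component E[X²] = Var + (mean)², giving I: 149.65; II: 43.85.
Overall E[X²] = 0.4·149.65 + 0.6·43.85 = 86.17.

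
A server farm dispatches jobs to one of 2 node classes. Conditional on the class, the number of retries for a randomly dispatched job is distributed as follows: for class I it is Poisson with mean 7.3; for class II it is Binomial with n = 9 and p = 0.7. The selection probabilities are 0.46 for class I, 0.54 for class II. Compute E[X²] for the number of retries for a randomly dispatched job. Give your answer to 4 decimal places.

50.3246

For each component E[X²] = Var + (mean)², giving I: 60.59; II: 41.58.
Overall E[X²] = 0.46·60.59 + 0.54·41.58 = 50.3246.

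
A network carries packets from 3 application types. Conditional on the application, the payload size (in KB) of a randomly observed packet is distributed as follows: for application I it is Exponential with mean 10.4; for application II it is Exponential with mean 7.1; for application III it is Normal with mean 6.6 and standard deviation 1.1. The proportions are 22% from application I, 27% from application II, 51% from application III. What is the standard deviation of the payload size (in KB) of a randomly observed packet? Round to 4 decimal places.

Per component, I: μ=10.4, E[X²]=216.32; II: μ=7.1, E[X²]=100.82; III: μ=6.6, E[X²]=44.77.
E[X] = 0.22·10.4 + 0.27·7.1 + 0.51·6.6 = 7.571.
E[X²] = 0.22·216.32 + 0.27·100.82 + 0.51·44.77 = 97.6445.
Var(X) = E[X²] − (E[X])² = 97.6445 − 57.32 = 40.3245.
SD(X) = √40.3245 = 6.35015.

6.3502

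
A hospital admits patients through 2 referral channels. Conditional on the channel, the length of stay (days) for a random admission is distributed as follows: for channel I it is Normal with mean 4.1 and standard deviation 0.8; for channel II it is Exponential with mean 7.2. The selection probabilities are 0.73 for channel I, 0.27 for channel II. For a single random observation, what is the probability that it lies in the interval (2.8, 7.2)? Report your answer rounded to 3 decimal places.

0.776

Conditional on each channel, P(2.8 < X < 7.2): I: 0.947865; II: 0.30993.
By total probability, P(2.8 < X < 7.2) = 0.73·0.947865 + 0.27·0.30993 = 0.775623.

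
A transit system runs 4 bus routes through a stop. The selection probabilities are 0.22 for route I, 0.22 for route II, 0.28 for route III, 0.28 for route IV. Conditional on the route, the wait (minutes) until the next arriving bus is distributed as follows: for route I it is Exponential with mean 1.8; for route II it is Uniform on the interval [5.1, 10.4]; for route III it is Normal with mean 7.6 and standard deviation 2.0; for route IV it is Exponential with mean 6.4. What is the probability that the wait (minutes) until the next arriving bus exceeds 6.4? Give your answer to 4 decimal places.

Conditional on each route, P(X > 6.4): I: 0.0285655; II: 0.754717; III: 0.725747; IV: 0.367879.
By total probability, P(X > 6.4) = 0.22·0.0285655 + 0.22·0.754717 + 0.28·0.725747 + 0.28·0.367879 = 0.478538.

0.4785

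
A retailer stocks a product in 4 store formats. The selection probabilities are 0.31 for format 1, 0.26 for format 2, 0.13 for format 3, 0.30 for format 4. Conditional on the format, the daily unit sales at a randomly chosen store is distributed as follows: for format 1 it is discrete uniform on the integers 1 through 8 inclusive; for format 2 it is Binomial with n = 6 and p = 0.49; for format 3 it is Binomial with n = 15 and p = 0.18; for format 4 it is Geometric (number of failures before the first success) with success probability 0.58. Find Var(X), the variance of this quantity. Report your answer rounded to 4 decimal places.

Per component, 1: μ=4.5, E[X²]=25.5; 2: μ=2.94, E[X²]=10.143; 3: μ=2.7, E[X²]=9.504; 4: μ=0.724138, E[X²]=1.77289.
E[X] = 0.31·4.5 + 0.26·2.94 + 0.13·2.7 + 0.3·0.724138 = 2.72764.
E[X²] = 0.31·25.5 + 0.26·10.143 + 0.13·9.504 + 0.3·1.77289 = 12.3096.
Var(X) = E[X²] − (E[X])² = 12.3096 − 7.44003 = 4.86954.

4.8695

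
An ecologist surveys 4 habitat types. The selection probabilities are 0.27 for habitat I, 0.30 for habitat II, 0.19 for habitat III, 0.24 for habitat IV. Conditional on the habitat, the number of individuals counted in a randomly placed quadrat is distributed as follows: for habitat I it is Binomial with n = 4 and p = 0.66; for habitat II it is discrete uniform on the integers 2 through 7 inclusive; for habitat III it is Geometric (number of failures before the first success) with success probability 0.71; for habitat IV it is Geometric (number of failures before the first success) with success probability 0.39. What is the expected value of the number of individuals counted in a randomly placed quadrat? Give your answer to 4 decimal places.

Component means — I: 2.64; II: 4.5; III: 0.408451; IV: 1.5641.
E[X] = 0.27·2.64 + 0.3·4.5 + 0.19·0.408451 + 0.24·1.5641 = 2.51579.

2.5158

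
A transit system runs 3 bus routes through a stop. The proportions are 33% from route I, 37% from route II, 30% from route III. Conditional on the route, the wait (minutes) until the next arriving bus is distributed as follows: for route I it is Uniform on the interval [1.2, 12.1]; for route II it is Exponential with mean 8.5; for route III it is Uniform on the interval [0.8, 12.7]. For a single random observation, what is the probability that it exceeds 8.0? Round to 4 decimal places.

Conditional on each route, P(X > 8.0): I: 0.376147; II: 0.390169; III: 0.394958.
By total probability, P(X > 8.0) = 0.33·0.376147 + 0.37·0.390169 + 0.3·0.394958 = 0.386978.

0.3870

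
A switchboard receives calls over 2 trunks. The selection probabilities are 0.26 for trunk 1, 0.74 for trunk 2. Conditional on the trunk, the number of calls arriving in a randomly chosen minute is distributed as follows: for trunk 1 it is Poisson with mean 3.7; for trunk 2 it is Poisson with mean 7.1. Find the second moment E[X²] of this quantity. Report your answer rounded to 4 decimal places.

47.0788

For each component E[X²] = Var + (mean)², giving 1: 17.39; 2: 57.51.
Overall E[X²] = 0.26·17.39 + 0.74·57.51 = 47.0788.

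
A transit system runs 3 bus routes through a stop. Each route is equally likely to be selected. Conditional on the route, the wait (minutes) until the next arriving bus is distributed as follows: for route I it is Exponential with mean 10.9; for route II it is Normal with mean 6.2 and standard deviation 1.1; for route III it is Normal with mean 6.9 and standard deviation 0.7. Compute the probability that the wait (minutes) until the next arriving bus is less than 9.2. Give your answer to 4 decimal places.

0.8554

Conditional on each route, P(X < 9.2): I: 0.570029; II: 0.996807; III: 0.999491.
By total probability, P(X < 9.2) = 0.333333·0.570029 + 0.333333·0.996807 + 0.333333·0.999491 = 0.855442.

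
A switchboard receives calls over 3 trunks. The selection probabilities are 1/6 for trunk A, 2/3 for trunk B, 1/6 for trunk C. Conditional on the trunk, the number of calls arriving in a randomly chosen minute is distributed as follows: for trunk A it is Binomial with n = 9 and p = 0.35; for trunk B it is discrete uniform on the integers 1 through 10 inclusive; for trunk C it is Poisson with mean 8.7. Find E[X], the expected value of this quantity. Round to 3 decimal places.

Component means — A: 3.15; B: 5.5; C: 8.7.
E[X] = 0.166667·3.15 + 0.666667·5.5 + 0.166667·8.7 = 5.64167.

5.642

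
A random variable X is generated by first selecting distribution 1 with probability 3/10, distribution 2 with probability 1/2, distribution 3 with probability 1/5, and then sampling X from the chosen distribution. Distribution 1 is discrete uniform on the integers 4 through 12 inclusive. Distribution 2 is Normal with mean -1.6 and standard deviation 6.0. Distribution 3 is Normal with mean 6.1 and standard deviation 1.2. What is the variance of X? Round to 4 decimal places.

40.2576

Per component, 1: μ=8, E[X²]=70.6667; 2: μ=-1.6, E[X²]=38.56; 3: μ=6.1, E[X²]=38.65.
E[X] = 0.3·8 + 0.5·-1.6 + 0.2·6.1 = 2.82.
E[X²] = 0.3·70.6667 + 0.5·38.56 + 0.2·38.65 = 48.21.
Var(X) = E[X²] − (E[X])² = 48.21 − 7.9524 = 40.2576.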